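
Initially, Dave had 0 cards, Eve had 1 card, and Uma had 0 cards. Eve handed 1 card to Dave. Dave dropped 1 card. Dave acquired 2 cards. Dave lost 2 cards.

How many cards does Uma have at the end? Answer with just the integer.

Tracking counts step by step:
Start: Dave=0, Eve=1, Uma=0
Event 1 (Eve -> Dave, 1): Eve: 1 -> 0, Dave: 0 -> 1. State: Dave=1, Eve=0, Uma=0
Event 2 (Dave -1): Dave: 1 -> 0. State: Dave=0, Eve=0, Uma=0
Event 3 (Dave +2): Dave: 0 -> 2. State: Dave=2, Eve=0, Uma=0
Event 4 (Dave -2): Dave: 2 -> 0. State: Dave=0, Eve=0, Uma=0

Uma's final count: 0

Answer: 0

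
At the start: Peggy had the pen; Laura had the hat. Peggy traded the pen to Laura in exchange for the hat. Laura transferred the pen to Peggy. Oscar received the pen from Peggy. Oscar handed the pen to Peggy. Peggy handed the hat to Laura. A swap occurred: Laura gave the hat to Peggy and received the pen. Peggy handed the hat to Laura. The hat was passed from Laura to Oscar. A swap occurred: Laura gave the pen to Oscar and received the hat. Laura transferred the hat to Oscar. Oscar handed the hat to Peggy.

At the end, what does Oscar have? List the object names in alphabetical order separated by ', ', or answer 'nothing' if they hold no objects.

Answer: pen

Derivation:
Tracking all object holders:
Start: pen:Peggy, hat:Laura
Event 1 (swap pen<->hat: now pen:Laura, hat:Peggy). State: pen:Laura, hat:Peggy
Event 2 (give pen: Laura -> Peggy). State: pen:Peggy, hat:Peggy
Event 3 (give pen: Peggy -> Oscar). State: pen:Oscar, hat:Peggy
Event 4 (give pen: Oscar -> Peggy). State: pen:Peggy, hat:Peggy
Event 5 (give hat: Peggy -> Laura). State: pen:Peggy, hat:Laura
Event 6 (swap hat<->pen: now hat:Peggy, pen:Laura). State: pen:Laura, hat:Peggy
Event 7 (give hat: Peggy -> Laura). State: pen:Laura, hat:Laura
Event 8 (give hat: Laura -> Oscar). State: pen:Laura, hat:Oscar
Event 9 (swap pen<->hat: now pen:Oscar, hat:Laura). State: pen:Oscar, hat:Laura
Event 10 (give hat: Laura -> Oscar). State: pen:Oscar, hat:Oscar
Event 11 (give hat: Oscar -> Peggy). State: pen:Oscar, hat:Peggy

Final state: pen:Oscar, hat:Peggy
Oscar holds: pen.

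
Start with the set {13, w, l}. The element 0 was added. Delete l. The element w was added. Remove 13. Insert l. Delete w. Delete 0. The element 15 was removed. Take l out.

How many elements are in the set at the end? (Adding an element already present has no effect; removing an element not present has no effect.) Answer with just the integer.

Answer: 0

Derivation:
Tracking the set through each operation:
Start: {13, l, w}
Event 1 (add 0): added. Set: {0, 13, l, w}
Event 2 (remove l): removed. Set: {0, 13, w}
Event 3 (add w): already present, no change. Set: {0, 13, w}
Event 4 (remove 13): removed. Set: {0, w}
Event 5 (add l): added. Set: {0, l, w}
Event 6 (remove w): removed. Set: {0, l}
Event 7 (remove 0): removed. Set: {l}
Event 8 (remove 15): not present, no change. Set: {l}
Event 9 (remove l): removed. Set: {}

Final set: {} (size 0)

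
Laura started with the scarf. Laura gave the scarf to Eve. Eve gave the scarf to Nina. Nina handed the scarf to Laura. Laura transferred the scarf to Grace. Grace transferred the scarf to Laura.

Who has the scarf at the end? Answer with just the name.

Answer: Laura

Derivation:
Tracking the scarf through each event:
Start: Laura has the scarf.
After event 1: Eve has the scarf.
After event 2: Nina has the scarf.
After event 3: Laura has the scarf.
After event 4: Grace has the scarf.
After event 5: Laura has the scarf.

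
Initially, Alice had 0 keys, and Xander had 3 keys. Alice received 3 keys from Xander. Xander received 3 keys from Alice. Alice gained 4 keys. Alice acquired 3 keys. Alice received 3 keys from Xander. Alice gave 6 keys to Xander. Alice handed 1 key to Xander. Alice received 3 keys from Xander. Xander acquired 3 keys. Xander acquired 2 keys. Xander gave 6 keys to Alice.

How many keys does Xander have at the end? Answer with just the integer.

Answer: 3

Derivation:
Tracking counts step by step:
Start: Alice=0, Xander=3
Event 1 (Xander -> Alice, 3): Xander: 3 -> 0, Alice: 0 -> 3. State: Alice=3, Xander=0
Event 2 (Alice -> Xander, 3): Alice: 3 -> 0, Xander: 0 -> 3. State: Alice=0, Xander=3
Event 3 (Alice +4): Alice: 0 -> 4. State: Alice=4, Xander=3
Event 4 (Alice +3): Alice: 4 -> 7. State: Alice=7, Xander=3
Event 5 (Xander -> Alice, 3): Xander: 3 -> 0, Alice: 7 -> 10. State: Alice=10, Xander=0
Event 6 (Alice -> Xander, 6): Alice: 10 -> 4, Xander: 0 -> 6. State: Alice=4, Xander=6
Event 7 (Alice -> Xander, 1): Alice: 4 -> 3, Xander: 6 -> 7. State: Alice=3, Xander=7
Event 8 (Xander -> Alice, 3): Xander: 7 -> 4, Alice: 3 -> 6. State: Alice=6, Xander=4
Event 9 (Xander +3): Xander: 4 -> 7. State: Alice=6, Xander=7
Event 10 (Xander +2): Xander: 7 -> 9. State: Alice=6, Xander=9
Event 11 (Xander -> Alice, 6): Xander: 9 -> 3, Alice: 6 -> 12. State: Alice=12, Xander=3

Xander's final count: 3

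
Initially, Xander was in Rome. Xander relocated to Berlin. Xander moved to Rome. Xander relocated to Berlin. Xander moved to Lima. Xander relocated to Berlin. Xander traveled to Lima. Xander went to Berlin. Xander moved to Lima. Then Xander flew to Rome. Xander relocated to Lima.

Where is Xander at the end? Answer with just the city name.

Tracking Xander's location:
Start: Xander is in Rome.
After move 1: Rome -> Berlin. Xander is in Berlin.
After move 2: Berlin -> Rome. Xander is in Rome.
After move 3: Rome -> Berlin. Xander is in Berlin.
After move 4: Berlin -> Lima. Xander is in Lima.
After move 5: Lima -> Berlin. Xander is in Berlin.
After move 6: Berlin -> Lima. Xander is in Lima.
After move 7: Lima -> Berlin. Xander is in Berlin.
After move 8: Berlin -> Lima. Xander is in Lima.
After move 9: Lima -> Rome. Xander is in Rome.
After move 10: Rome -> Lima. Xander is in Lima.

Answer: Lima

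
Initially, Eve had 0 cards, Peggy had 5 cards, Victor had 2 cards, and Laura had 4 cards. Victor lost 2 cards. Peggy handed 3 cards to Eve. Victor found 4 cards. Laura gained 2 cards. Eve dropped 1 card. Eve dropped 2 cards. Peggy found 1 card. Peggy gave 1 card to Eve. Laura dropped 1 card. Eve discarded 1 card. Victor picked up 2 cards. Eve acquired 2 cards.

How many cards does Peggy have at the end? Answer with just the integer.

Answer: 2

Derivation:
Tracking counts step by step:
Start: Eve=0, Peggy=5, Victor=2, Laura=4
Event 1 (Victor -2): Victor: 2 -> 0. State: Eve=0, Peggy=5, Victor=0, Laura=4
Event 2 (Peggy -> Eve, 3): Peggy: 5 -> 2, Eve: 0 -> 3. State: Eve=3, Peggy=2, Victor=0, Laura=4
Event 3 (Victor +4): Victor: 0 -> 4. State: Eve=3, Peggy=2, Victor=4, Laura=4
Event 4 (Laura +2): Laura: 4 -> 6. State: Eve=3, Peggy=2, Victor=4, Laura=6
Event 5 (Eve -1): Eve: 3 -> 2. State: Eve=2, Peggy=2, Victor=4, Laura=6
Event 6 (Eve -2): Eve: 2 -> 0. State: Eve=0, Peggy=2, Victor=4, Laura=6
Event 7 (Peggy +1): Peggy: 2 -> 3. State: Eve=0, Peggy=3, Victor=4, Laura=6
Event 8 (Peggy -> Eve, 1): Peggy: 3 -> 2, Eve: 0 -> 1. State: Eve=1, Peggy=2, Victor=4, Laura=6
Event 9 (Laura -1): Laura: 6 -> 5. State: Eve=1, Peggy=2, Victor=4, Laura=5
Event 10 (Eve -1): Eve: 1 -> 0. State: Eve=0, Peggy=2, Victor=4, Laura=5
Event 11 (Victor +2): Victor: 4 -> 6. State: Eve=0, Peggy=2, Victor=6, Laura=5
Event 12 (Eve +2): Eve: 0 -> 2. State: Eve=2, Peggy=2, Victor=6, Laura=5

Peggy's final count: 2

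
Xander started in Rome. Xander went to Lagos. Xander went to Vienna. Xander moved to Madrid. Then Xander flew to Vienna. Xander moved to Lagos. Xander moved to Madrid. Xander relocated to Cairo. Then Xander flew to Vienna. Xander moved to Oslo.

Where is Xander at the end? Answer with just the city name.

Answer: Oslo

Derivation:
Tracking Xander's location:
Start: Xander is in Rome.
After move 1: Rome -> Lagos. Xander is in Lagos.
After move 2: Lagos -> Vienna. Xander is in Vienna.
After move 3: Vienna -> Madrid. Xander is in Madrid.
After move 4: Madrid -> Vienna. Xander is in Vienna.
After move 5: Vienna -> Lagos. Xander is in Lagos.
After move 6: Lagos -> Madrid. Xander is in Madrid.
After move 7: Madrid -> Cairo. Xander is in Cairo.
After move 8: Cairo -> Vienna. Xander is in Vienna.
After move 9: Vienna -> Oslo. Xander is in Oslo.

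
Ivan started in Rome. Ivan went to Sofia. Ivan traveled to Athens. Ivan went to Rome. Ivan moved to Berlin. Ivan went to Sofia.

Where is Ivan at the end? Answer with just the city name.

Answer: Sofia

Derivation:
Tracking Ivan's location:
Start: Ivan is in Rome.
After move 1: Rome -> Sofia. Ivan is in Sofia.
After move 2: Sofia -> Athens. Ivan is in Athens.
After move 3: Athens -> Rome. Ivan is in Rome.
After move 4: Rome -> Berlin. Ivan is in Berlin.
After move 5: Berlin -> Sofia. Ivan is in Sofia.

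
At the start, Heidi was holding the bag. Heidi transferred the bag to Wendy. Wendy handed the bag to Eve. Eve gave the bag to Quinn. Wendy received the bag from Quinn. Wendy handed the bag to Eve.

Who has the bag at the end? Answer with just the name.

Answer: Eve

Derivation:
Tracking the bag through each event:
Start: Heidi has the bag.
After event 1: Wendy has the bag.
After event 2: Eve has the bag.
After event 3: Quinn has the bag.
After event 4: Wendy has the bag.
After event 5: Eve has the bag.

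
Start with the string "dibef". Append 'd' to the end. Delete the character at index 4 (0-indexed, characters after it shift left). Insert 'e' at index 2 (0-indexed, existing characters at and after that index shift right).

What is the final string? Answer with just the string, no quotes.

Answer: diebed

Derivation:
Applying each edit step by step:
Start: "dibef"
Op 1 (append 'd'): "dibef" -> "dibefd"
Op 2 (delete idx 4 = 'f'): "dibefd" -> "dibed"
Op 3 (insert 'e' at idx 2): "dibed" -> "diebed"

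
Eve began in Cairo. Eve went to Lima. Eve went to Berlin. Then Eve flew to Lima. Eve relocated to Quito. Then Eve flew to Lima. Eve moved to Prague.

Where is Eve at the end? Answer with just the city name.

Tracking Eve's location:
Start: Eve is in Cairo.
After move 1: Cairo -> Lima. Eve is in Lima.
After move 2: Lima -> Berlin. Eve is in Berlin.
After move 3: Berlin -> Lima. Eve is in Lima.
After move 4: Lima -> Quito. Eve is in Quito.
After move 5: Quito -> Lima. Eve is in Lima.
After move 6: Lima -> Prague. Eve is in Prague.

Answer: Prague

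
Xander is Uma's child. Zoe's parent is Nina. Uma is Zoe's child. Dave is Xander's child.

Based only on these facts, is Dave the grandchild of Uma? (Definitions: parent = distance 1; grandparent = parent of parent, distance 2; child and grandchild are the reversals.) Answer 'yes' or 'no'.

Reconstructing the parent chain from the given facts:
  Nina -> Zoe -> Uma -> Xander -> Dave
(each arrow means 'parent of the next')
Positions in the chain (0 = top):
  position of Nina: 0
  position of Zoe: 1
  position of Uma: 2
  position of Xander: 3
  position of Dave: 4

Dave is at position 4, Uma is at position 2; signed distance (j - i) = -2.
'grandchild' requires j - i = -2. Actual distance is -2, so the relation HOLDS.

Answer: yes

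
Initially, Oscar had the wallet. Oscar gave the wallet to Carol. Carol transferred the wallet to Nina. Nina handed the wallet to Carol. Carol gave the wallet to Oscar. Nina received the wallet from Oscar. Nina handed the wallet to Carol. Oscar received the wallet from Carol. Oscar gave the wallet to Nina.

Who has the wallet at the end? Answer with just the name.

Tracking the wallet through each event:
Start: Oscar has the wallet.
After event 1: Carol has the wallet.
After event 2: Nina has the wallet.
After event 3: Carol has the wallet.
After event 4: Oscar has the wallet.
After event 5: Nina has the wallet.
After event 6: Carol has the wallet.
After event 7: Oscar has the wallet.
After event 8: Nina has the wallet.

Answer: Nina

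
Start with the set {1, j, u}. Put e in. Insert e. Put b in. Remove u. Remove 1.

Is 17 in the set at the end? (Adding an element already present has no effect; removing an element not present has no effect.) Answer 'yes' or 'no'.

Answer: no

Derivation:
Tracking the set through each operation:
Start: {1, j, u}
Event 1 (add e): added. Set: {1, e, j, u}
Event 2 (add e): already present, no change. Set: {1, e, j, u}
Event 3 (add b): added. Set: {1, b, e, j, u}
Event 4 (remove u): removed. Set: {1, b, e, j}
Event 5 (remove 1): removed. Set: {b, e, j}

Final set: {b, e, j} (size 3)
17 is NOT in the final set.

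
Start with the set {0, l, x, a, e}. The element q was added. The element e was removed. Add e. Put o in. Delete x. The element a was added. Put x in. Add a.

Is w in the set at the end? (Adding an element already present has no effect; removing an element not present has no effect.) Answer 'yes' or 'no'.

Tracking the set through each operation:
Start: {0, a, e, l, x}
Event 1 (add q): added. Set: {0, a, e, l, q, x}
Event 2 (remove e): removed. Set: {0, a, l, q, x}
Event 3 (add e): added. Set: {0, a, e, l, q, x}
Event 4 (add o): added. Set: {0, a, e, l, o, q, x}
Event 5 (remove x): removed. Set: {0, a, e, l, o, q}
Event 6 (add a): already present, no change. Set: {0, a, e, l, o, q}
Event 7 (add x): added. Set: {0, a, e, l, o, q, x}
Event 8 (add a): already present, no change. Set: {0, a, e, l, o, q, x}

Final set: {0, a, e, l, o, q, x} (size 7)
w is NOT in the final set.

Answer: no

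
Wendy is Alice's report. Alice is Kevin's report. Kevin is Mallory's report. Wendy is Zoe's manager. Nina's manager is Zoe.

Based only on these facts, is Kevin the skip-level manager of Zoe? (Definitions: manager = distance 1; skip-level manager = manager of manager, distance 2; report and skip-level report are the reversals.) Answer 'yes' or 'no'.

Answer: no

Derivation:
Reconstructing the manager chain from the given facts:
  Mallory -> Kevin -> Alice -> Wendy -> Zoe -> Nina
(each arrow means 'manager of the next')
Positions in the chain (0 = top):
  position of Mallory: 0
  position of Kevin: 1
  position of Alice: 2
  position of Wendy: 3
  position of Zoe: 4
  position of Nina: 5

Kevin is at position 1, Zoe is at position 4; signed distance (j - i) = 3.
'skip-level manager' requires j - i = 2. Actual distance is 3, so the relation does NOT hold.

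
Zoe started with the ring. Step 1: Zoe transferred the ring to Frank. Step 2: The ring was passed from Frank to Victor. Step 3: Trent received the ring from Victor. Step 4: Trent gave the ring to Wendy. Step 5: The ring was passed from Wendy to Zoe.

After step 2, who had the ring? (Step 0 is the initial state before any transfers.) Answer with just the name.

Answer: Victor

Derivation:
Tracking the ring holder through step 2:
After step 0 (start): Zoe
After step 1: Frank
After step 2: Victor

At step 2, the holder is Victor.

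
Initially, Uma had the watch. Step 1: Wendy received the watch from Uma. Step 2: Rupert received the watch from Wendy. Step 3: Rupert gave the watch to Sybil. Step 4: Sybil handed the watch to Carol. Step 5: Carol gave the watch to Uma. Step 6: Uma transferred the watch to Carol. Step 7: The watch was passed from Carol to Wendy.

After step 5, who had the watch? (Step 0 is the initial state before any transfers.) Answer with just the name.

Tracking the watch holder through step 5:
After step 0 (start): Uma
After step 1: Wendy
After step 2: Rupert
After step 3: Sybil
After step 4: Carol
After step 5: Uma

At step 5, the holder is Uma.

Answer: Uma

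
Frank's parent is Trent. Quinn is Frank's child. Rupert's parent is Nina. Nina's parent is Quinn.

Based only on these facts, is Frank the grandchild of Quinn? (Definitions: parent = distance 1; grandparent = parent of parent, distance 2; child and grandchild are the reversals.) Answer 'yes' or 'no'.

Answer: no

Derivation:
Reconstructing the parent chain from the given facts:
  Trent -> Frank -> Quinn -> Nina -> Rupert
(each arrow means 'parent of the next')
Positions in the chain (0 = top):
  position of Trent: 0
  position of Frank: 1
  position of Quinn: 2
  position of Nina: 3
  position of Rupert: 4

Frank is at position 1, Quinn is at position 2; signed distance (j - i) = 1.
'grandchild' requires j - i = -2. Actual distance is 1, so the relation does NOT hold.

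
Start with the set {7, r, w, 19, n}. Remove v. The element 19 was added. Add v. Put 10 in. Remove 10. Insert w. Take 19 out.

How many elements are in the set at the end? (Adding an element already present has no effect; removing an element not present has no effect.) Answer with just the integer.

Answer: 5

Derivation:
Tracking the set through each operation:
Start: {19, 7, n, r, w}
Event 1 (remove v): not present, no change. Set: {19, 7, n, r, w}
Event 2 (add 19): already present, no change. Set: {19, 7, n, r, w}
Event 3 (add v): added. Set: {19, 7, n, r, v, w}
Event 4 (add 10): added. Set: {10, 19, 7, n, r, v, w}
Event 5 (remove 10): removed. Set: {19, 7, n, r, v, w}
Event 6 (add w): already present, no change. Set: {19, 7, n, r, v, w}
Event 7 (remove 19): removed. Set: {7, n, r, v, w}

Final set: {7, n, r, v, w} (size 5)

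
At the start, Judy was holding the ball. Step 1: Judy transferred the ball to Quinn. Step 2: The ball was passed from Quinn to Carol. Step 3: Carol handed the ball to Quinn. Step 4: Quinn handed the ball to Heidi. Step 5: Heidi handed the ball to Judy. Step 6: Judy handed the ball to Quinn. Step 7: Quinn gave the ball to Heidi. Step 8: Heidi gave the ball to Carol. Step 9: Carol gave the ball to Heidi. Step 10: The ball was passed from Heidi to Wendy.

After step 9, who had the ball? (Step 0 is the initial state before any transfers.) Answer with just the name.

Answer: Heidi

Derivation:
Tracking the ball holder through step 9:
After step 0 (start): Judy
After step 1: Quinn
After step 2: Carol
After step 3: Quinn
After step 4: Heidi
After step 5: Judy
After step 6: Quinn
After step 7: Heidi
After step 8: Carol
After step 9: Heidi

At step 9, the holder is Heidi.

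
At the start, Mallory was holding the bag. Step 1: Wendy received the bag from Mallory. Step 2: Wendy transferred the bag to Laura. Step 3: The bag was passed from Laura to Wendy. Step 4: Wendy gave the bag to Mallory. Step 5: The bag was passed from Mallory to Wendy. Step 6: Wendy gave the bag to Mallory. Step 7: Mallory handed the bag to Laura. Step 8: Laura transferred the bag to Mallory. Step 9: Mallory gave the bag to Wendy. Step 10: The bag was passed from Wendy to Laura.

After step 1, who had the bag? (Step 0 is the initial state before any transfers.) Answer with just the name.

Answer: Wendy

Derivation:
Tracking the bag holder through step 1:
After step 0 (start): Mallory
After step 1: Wendy

At step 1, the holder is Wendy.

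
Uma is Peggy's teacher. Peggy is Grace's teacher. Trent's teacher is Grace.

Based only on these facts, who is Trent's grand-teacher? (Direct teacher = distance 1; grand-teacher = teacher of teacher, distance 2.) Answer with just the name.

Answer: Peggy

Derivation:
Reconstructing the teacher chain from the given facts:
  Uma -> Peggy -> Grace -> Trent
(each arrow means 'teacher of the next')
Positions in the chain (0 = top):
  position of Uma: 0
  position of Peggy: 1
  position of Grace: 2
  position of Trent: 3

Trent is at position 3; the grand-teacher is 2 steps up the chain, i.e. position 1: Peggy.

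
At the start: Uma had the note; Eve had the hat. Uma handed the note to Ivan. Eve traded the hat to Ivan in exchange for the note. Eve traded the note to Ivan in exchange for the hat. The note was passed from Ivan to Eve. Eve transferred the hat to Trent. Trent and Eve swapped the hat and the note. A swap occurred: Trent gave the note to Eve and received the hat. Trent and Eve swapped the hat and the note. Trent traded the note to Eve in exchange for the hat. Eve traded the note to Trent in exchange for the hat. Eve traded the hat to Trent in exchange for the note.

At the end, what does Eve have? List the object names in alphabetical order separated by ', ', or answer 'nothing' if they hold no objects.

Answer: note

Derivation:
Tracking all object holders:
Start: note:Uma, hat:Eve
Event 1 (give note: Uma -> Ivan). State: note:Ivan, hat:Eve
Event 2 (swap hat<->note: now hat:Ivan, note:Eve). State: note:Eve, hat:Ivan
Event 3 (swap note<->hat: now note:Ivan, hat:Eve). State: note:Ivan, hat:Eve
Event 4 (give note: Ivan -> Eve). State: note:Eve, hat:Eve
Event 5 (give hat: Eve -> Trent). State: note:Eve, hat:Trent
Event 6 (swap hat<->note: now hat:Eve, note:Trent). State: note:Trent, hat:Eve
Event 7 (swap note<->hat: now note:Eve, hat:Trent). State: note:Eve, hat:Trent
Event 8 (swap hat<->note: now hat:Eve, note:Trent). State: note:Trent, hat:Eve
Event 9 (swap note<->hat: now note:Eve, hat:Trent). State: note:Eve, hat:Trent
Event 10 (swap note<->hat: now note:Trent, hat:Eve). State: note:Trent, hat:Eve
Event 11 (swap hat<->note: now hat:Trent, note:Eve). State: note:Eve, hat:Trent

Final state: note:Eve, hat:Trent
Eve holds: note.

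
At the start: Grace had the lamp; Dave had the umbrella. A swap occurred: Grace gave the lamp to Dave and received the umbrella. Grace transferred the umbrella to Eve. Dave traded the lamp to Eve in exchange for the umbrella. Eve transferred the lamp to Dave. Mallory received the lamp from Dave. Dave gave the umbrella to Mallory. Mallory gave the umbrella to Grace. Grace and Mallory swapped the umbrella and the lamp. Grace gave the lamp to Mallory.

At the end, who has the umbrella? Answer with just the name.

Tracking all object holders:
Start: lamp:Grace, umbrella:Dave
Event 1 (swap lamp<->umbrella: now lamp:Dave, umbrella:Grace). State: lamp:Dave, umbrella:Grace
Event 2 (give umbrella: Grace -> Eve). State: lamp:Dave, umbrella:Eve
Event 3 (swap lamp<->umbrella: now lamp:Eve, umbrella:Dave). State: lamp:Eve, umbrella:Dave
Event 4 (give lamp: Eve -> Dave). State: lamp:Dave, umbrella:Dave
Event 5 (give lamp: Dave -> Mallory). State: lamp:Mallory, umbrella:Dave
Event 6 (give umbrella: Dave -> Mallory). State: lamp:Mallory, umbrella:Mallory
Event 7 (give umbrella: Mallory -> Grace). State: lamp:Mallory, umbrella:Grace
Event 8 (swap umbrella<->lamp: now umbrella:Mallory, lamp:Grace). State: lamp:Grace, umbrella:Mallory
Event 9 (give lamp: Grace -> Mallory). State: lamp:Mallory, umbrella:Mallory

Final state: lamp:Mallory, umbrella:Mallory
The umbrella is held by Mallory.

Answer: Mallory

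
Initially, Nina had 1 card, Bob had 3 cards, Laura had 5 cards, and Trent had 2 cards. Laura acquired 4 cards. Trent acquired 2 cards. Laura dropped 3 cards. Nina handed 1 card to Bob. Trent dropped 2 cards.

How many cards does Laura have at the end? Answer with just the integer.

Tracking counts step by step:
Start: Nina=1, Bob=3, Laura=5, Trent=2
Event 1 (Laura +4): Laura: 5 -> 9. State: Nina=1, Bob=3, Laura=9, Trent=2
Event 2 (Trent +2): Trent: 2 -> 4. State: Nina=1, Bob=3, Laura=9, Trent=4
Event 3 (Laura -3): Laura: 9 -> 6. State: Nina=1, Bob=3, Laura=6, Trent=4
Event 4 (Nina -> Bob, 1): Nina: 1 -> 0, Bob: 3 -> 4. State: Nina=0, Bob=4, Laura=6, Trent=4
Event 5 (Trent -2): Trent: 4 -> 2. State: Nina=0, Bob=4, Laura=6, Trent=2

Laura's final count: 6

Answer: 6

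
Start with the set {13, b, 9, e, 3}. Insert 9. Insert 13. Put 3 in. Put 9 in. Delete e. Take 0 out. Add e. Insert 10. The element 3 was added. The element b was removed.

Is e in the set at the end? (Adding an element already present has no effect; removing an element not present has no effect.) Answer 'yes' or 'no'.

Tracking the set through each operation:
Start: {13, 3, 9, b, e}
Event 1 (add 9): already present, no change. Set: {13, 3, 9, b, e}
Event 2 (add 13): already present, no change. Set: {13, 3, 9, b, e}
Event 3 (add 3): already present, no change. Set: {13, 3, 9, b, e}
Event 4 (add 9): already present, no change. Set: {13, 3, 9, b, e}
Event 5 (remove e): removed. Set: {13, 3, 9, b}
Event 6 (remove 0): not present, no change. Set: {13, 3, 9, b}
Event 7 (add e): added. Set: {13, 3, 9, b, e}
Event 8 (add 10): added. Set: {10, 13, 3, 9, b, e}
Event 9 (add 3): already present, no change. Set: {10, 13, 3, 9, b, e}
Event 10 (remove b): removed. Set: {10, 13, 3, 9, e}

Final set: {10, 13, 3, 9, e} (size 5)
e is in the final set.

Answer: yes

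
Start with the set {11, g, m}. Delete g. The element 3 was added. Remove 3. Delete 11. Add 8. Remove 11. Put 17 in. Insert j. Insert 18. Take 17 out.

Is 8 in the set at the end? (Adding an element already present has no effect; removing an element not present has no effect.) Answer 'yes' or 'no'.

Tracking the set through each operation:
Start: {11, g, m}
Event 1 (remove g): removed. Set: {11, m}
Event 2 (add 3): added. Set: {11, 3, m}
Event 3 (remove 3): removed. Set: {11, m}
Event 4 (remove 11): removed. Set: {m}
Event 5 (add 8): added. Set: {8, m}
Event 6 (remove 11): not present, no change. Set: {8, m}
Event 7 (add 17): added. Set: {17, 8, m}
Event 8 (add j): added. Set: {17, 8, j, m}
Event 9 (add 18): added. Set: {17, 18, 8, j, m}
Event 10 (remove 17): removed. Set: {18, 8, j, m}

Final set: {18, 8, j, m} (size 4)
8 is in the final set.

Answer: yes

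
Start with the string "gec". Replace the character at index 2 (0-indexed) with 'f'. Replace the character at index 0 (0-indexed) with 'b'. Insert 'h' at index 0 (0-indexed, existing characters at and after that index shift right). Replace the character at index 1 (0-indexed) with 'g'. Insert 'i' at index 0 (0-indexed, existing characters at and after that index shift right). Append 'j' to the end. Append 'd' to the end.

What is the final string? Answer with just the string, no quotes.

Applying each edit step by step:
Start: "gec"
Op 1 (replace idx 2: 'c' -> 'f'): "gec" -> "gef"
Op 2 (replace idx 0: 'g' -> 'b'): "gef" -> "bef"
Op 3 (insert 'h' at idx 0): "bef" -> "hbef"
Op 4 (replace idx 1: 'b' -> 'g'): "hbef" -> "hgef"
Op 5 (insert 'i' at idx 0): "hgef" -> "ihgef"
Op 6 (append 'j'): "ihgef" -> "ihgefj"
Op 7 (append 'd'): "ihgefj" -> "ihgefjd"

Answer: ihgefjd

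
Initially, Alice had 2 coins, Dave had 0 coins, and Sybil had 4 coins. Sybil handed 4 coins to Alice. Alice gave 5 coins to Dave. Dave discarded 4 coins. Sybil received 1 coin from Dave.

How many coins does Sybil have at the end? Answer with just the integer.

Answer: 1

Derivation:
Tracking counts step by step:
Start: Alice=2, Dave=0, Sybil=4
Event 1 (Sybil -> Alice, 4): Sybil: 4 -> 0, Alice: 2 -> 6. State: Alice=6, Dave=0, Sybil=0
Event 2 (Alice -> Dave, 5): Alice: 6 -> 1, Dave: 0 -> 5. State: Alice=1, Dave=5, Sybil=0
Event 3 (Dave -4): Dave: 5 -> 1. State: Alice=1, Dave=1, Sybil=0
Event 4 (Dave -> Sybil, 1): Dave: 1 -> 0, Sybil: 0 -> 1. State: Alice=1, Dave=0, Sybil=1

Sybil's final count: 1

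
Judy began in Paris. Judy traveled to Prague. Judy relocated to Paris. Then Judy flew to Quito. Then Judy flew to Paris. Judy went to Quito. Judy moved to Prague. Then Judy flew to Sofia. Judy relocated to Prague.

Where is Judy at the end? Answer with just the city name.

Answer: Prague

Derivation:
Tracking Judy's location:
Start: Judy is in Paris.
After move 1: Paris -> Prague. Judy is in Prague.
After move 2: Prague -> Paris. Judy is in Paris.
After move 3: Paris -> Quito. Judy is in Quito.
After move 4: Quito -> Paris. Judy is in Paris.
After move 5: Paris -> Quito. Judy is in Quito.
After move 6: Quito -> Prague. Judy is in Prague.
After move 7: Prague -> Sofia. Judy is in Sofia.
After move 8: Sofia -> Prague. Judy is in Prague.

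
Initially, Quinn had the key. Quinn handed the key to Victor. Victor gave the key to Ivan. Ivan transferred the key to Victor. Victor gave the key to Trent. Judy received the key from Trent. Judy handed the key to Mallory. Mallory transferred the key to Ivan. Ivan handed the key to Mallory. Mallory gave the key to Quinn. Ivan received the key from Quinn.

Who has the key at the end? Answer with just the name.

Answer: Ivan

Derivation:
Tracking the key through each event:
Start: Quinn has the key.
After event 1: Victor has the key.
After event 2: Ivan has the key.
After event 3: Victor has the key.
After event 4: Trent has the key.
After event 5: Judy has the key.
After event 6: Mallory has the key.
After event 7: Ivan has the key.
After event 8: Mallory has the key.
After event 9: Quinn has the key.
After event 10: Ivan has the key.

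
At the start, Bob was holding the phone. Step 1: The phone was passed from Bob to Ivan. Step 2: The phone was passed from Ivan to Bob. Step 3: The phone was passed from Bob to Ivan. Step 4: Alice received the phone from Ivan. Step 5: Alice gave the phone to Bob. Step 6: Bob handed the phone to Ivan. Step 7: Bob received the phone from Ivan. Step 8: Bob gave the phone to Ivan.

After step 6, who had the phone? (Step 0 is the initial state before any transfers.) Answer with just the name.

Answer: Ivan

Derivation:
Tracking the phone holder through step 6:
After step 0 (start): Bob
After step 1: Ivan
After step 2: Bob
After step 3: Ivan
After step 4: Alice
After step 5: Bob
After step 6: Ivan

At step 6, the holder is Ivan.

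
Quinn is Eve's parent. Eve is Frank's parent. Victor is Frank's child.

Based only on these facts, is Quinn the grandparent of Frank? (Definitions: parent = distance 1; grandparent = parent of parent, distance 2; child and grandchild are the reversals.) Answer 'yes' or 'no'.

Reconstructing the parent chain from the given facts:
  Quinn -> Eve -> Frank -> Victor
(each arrow means 'parent of the next')
Positions in the chain (0 = top):
  position of Quinn: 0
  position of Eve: 1
  position of Frank: 2
  position of Victor: 3

Quinn is at position 0, Frank is at position 2; signed distance (j - i) = 2.
'grandparent' requires j - i = 2. Actual distance is 2, so the relation HOLDS.

Answer: yes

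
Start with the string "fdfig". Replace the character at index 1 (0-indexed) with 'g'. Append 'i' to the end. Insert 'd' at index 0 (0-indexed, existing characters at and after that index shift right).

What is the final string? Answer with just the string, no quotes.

Applying each edit step by step:
Start: "fdfig"
Op 1 (replace idx 1: 'd' -> 'g'): "fdfig" -> "fgfig"
Op 2 (append 'i'): "fgfig" -> "fgfigi"
Op 3 (insert 'd' at idx 0): "fgfigi" -> "dfgfigi"

Answer: dfgfigi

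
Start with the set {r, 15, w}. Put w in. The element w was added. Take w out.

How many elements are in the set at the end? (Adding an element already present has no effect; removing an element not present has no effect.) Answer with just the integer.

Answer: 2

Derivation:
Tracking the set through each operation:
Start: {15, r, w}
Event 1 (add w): already present, no change. Set: {15, r, w}
Event 2 (add w): already present, no change. Set: {15, r, w}
Event 3 (remove w): removed. Set: {15, r}

Final set: {15, r} (size 2)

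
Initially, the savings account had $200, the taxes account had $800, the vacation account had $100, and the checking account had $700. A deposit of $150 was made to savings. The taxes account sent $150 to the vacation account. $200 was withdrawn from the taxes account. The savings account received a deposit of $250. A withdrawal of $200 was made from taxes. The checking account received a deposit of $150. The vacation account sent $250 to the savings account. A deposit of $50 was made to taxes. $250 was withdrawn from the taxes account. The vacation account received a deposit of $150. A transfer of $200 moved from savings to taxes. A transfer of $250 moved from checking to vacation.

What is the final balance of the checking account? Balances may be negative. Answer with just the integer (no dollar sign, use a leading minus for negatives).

Tracking account balances step by step:
Start: savings=200, taxes=800, vacation=100, checking=700
Event 1 (deposit 150 to savings): savings: 200 + 150 = 350. Balances: savings=350, taxes=800, vacation=100, checking=700
Event 2 (transfer 150 taxes -> vacation): taxes: 800 - 150 = 650, vacation: 100 + 150 = 250. Balances: savings=350, taxes=650, vacation=250, checking=700
Event 3 (withdraw 200 from taxes): taxes: 650 - 200 = 450. Balances: savings=350, taxes=450, vacation=250, checking=700
Event 4 (deposit 250 to savings): savings: 350 + 250 = 600. Balances: savings=600, taxes=450, vacation=250, checking=700
Event 5 (withdraw 200 from taxes): taxes: 450 - 200 = 250. Balances: savings=600, taxes=250, vacation=250, checking=700
Event 6 (deposit 150 to checking): checking: 700 + 150 = 850. Balances: savings=600, taxes=250, vacation=250, checking=850
Event 7 (transfer 250 vacation -> savings): vacation: 250 - 250 = 0, savings: 600 + 250 = 850. Balances: savings=850, taxes=250, vacation=0, checking=850
Event 8 (deposit 50 to taxes): taxes: 250 + 50 = 300. Balances: savings=850, taxes=300, vacation=0, checking=850
Event 9 (withdraw 250 from taxes): taxes: 300 - 250 = 50. Balances: savings=850, taxes=50, vacation=0, checking=850
Event 10 (deposit 150 to vacation): vacation: 0 + 150 = 150. Balances: savings=850, taxes=50, vacation=150, checking=850
Event 11 (transfer 200 savings -> taxes): savings: 850 - 200 = 650, taxes: 50 + 200 = 250. Balances: savings=650, taxes=250, vacation=150, checking=850
Event 12 (transfer 250 checking -> vacation): checking: 850 - 250 = 600, vacation: 150 + 250 = 400. Balances: savings=650, taxes=250, vacation=400, checking=600

Final balance of checking: 600

Answer: 600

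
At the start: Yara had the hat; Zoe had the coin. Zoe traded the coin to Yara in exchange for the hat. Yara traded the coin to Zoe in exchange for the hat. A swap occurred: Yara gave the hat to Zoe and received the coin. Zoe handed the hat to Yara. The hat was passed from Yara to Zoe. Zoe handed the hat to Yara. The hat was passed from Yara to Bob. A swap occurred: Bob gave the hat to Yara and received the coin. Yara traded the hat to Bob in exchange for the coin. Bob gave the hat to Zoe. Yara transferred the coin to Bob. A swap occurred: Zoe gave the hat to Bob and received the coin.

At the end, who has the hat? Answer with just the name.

Answer: Bob

Derivation:
Tracking all object holders:
Start: hat:Yara, coin:Zoe
Event 1 (swap coin<->hat: now coin:Yara, hat:Zoe). State: hat:Zoe, coin:Yara
Event 2 (swap coin<->hat: now coin:Zoe, hat:Yara). State: hat:Yara, coin:Zoe
Event 3 (swap hat<->coin: now hat:Zoe, coin:Yara). State: hat:Zoe, coin:Yara
Event 4 (give hat: Zoe -> Yara). State: hat:Yara, coin:Yara
Event 5 (give hat: Yara -> Zoe). State: hat:Zoe, coin:Yara
Event 6 (give hat: Zoe -> Yara). State: hat:Yara, coin:Yara
Event 7 (give hat: Yara -> Bob). State: hat:Bob, coin:Yara
Event 8 (swap hat<->coin: now hat:Yara, coin:Bob). State: hat:Yara, coin:Bob
Event 9 (swap hat<->coin: now hat:Bob, coin:Yara). State: hat:Bob, coin:Yara
Event 10 (give hat: Bob -> Zoe). State: hat:Zoe, coin:Yara
Event 11 (give coin: Yara -> Bob). State: hat:Zoe, coin:Bob
Event 12 (swap hat<->coin: now hat:Bob, coin:Zoe). State: hat:Bob, coin:Zoe

Final state: hat:Bob, coin:Zoe
The hat is held by Bob.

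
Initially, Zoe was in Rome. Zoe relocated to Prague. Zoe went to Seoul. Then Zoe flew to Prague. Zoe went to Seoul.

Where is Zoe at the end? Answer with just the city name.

Answer: Seoul

Derivation:
Tracking Zoe's location:
Start: Zoe is in Rome.
After move 1: Rome -> Prague. Zoe is in Prague.
After move 2: Prague -> Seoul. Zoe is in Seoul.
After move 3: Seoul -> Prague. Zoe is in Prague.
After move 4: Prague -> Seoul. Zoe is in Seoul.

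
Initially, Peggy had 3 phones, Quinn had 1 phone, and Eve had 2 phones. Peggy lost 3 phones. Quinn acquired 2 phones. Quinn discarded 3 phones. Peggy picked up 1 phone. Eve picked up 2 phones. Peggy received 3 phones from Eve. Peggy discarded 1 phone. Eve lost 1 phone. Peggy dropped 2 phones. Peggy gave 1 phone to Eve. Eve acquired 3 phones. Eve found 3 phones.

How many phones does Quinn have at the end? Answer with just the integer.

Answer: 0

Derivation:
Tracking counts step by step:
Start: Peggy=3, Quinn=1, Eve=2
Event 1 (Peggy -3): Peggy: 3 -> 0. State: Peggy=0, Quinn=1, Eve=2
Event 2 (Quinn +2): Quinn: 1 -> 3. State: Peggy=0, Quinn=3, Eve=2
Event 3 (Quinn -3): Quinn: 3 -> 0. State: Peggy=0, Quinn=0, Eve=2
Event 4 (Peggy +1): Peggy: 0 -> 1. State: Peggy=1, Quinn=0, Eve=2
Event 5 (Eve +2): Eve: 2 -> 4. State: Peggy=1, Quinn=0, Eve=4
Event 6 (Eve -> Peggy, 3): Eve: 4 -> 1, Peggy: 1 -> 4. State: Peggy=4, Quinn=0, Eve=1
Event 7 (Peggy -1): Peggy: 4 -> 3. State: Peggy=3, Quinn=0, Eve=1
Event 8 (Eve -1): Eve: 1 -> 0. State: Peggy=3, Quinn=0, Eve=0
Event 9 (Peggy -2): Peggy: 3 -> 1. State: Peggy=1, Quinn=0, Eve=0
Event 10 (Peggy -> Eve, 1): Peggy: 1 -> 0, Eve: 0 -> 1. State: Peggy=0, Quinn=0, Eve=1
Event 11 (Eve +3): Eve: 1 -> 4. State: Peggy=0, Quinn=0, Eve=4
Event 12 (Eve +3): Eve: 4 -> 7. State: Peggy=0, Quinn=0, Eve=7

Quinn's final count: 0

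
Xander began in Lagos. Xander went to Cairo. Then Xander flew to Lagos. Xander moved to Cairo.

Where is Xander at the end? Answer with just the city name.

Answer: Cairo

Derivation:
Tracking Xander's location:
Start: Xander is in Lagos.
After move 1: Lagos -> Cairo. Xander is in Cairo.
After move 2: Cairo -> Lagos. Xander is in Lagos.
After move 3: Lagos -> Cairo. Xander is in Cairo.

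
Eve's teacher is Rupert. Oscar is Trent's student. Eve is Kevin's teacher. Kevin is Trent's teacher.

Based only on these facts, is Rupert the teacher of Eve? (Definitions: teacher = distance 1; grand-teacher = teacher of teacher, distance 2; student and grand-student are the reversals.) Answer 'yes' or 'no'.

Reconstructing the teacher chain from the given facts:
  Rupert -> Eve -> Kevin -> Trent -> Oscar
(each arrow means 'teacher of the next')
Positions in the chain (0 = top):
  position of Rupert: 0
  position of Eve: 1
  position of Kevin: 2
  position of Trent: 3
  position of Oscar: 4

Rupert is at position 0, Eve is at position 1; signed distance (j - i) = 1.
'teacher' requires j - i = 1. Actual distance is 1, so the relation HOLDS.

Answer: yes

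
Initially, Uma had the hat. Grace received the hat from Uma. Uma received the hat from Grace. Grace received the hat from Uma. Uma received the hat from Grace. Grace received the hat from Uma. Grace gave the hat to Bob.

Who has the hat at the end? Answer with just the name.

Tracking the hat through each event:
Start: Uma has the hat.
After event 1: Grace has the hat.
After event 2: Uma has the hat.
After event 3: Grace has the hat.
After event 4: Uma has the hat.
After event 5: Grace has the hat.
After event 6: Bob has the hat.

Answer: Bob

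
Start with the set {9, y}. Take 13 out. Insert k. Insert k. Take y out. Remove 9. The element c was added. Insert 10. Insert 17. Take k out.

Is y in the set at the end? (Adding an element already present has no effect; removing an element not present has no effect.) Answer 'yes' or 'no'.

Tracking the set through each operation:
Start: {9, y}
Event 1 (remove 13): not present, no change. Set: {9, y}
Event 2 (add k): added. Set: {9, k, y}
Event 3 (add k): already present, no change. Set: {9, k, y}
Event 4 (remove y): removed. Set: {9, k}
Event 5 (remove 9): removed. Set: {k}
Event 6 (add c): added. Set: {c, k}
Event 7 (add 10): added. Set: {10, c, k}
Event 8 (add 17): added. Set: {10, 17, c, k}
Event 9 (remove k): removed. Set: {10, 17, c}

Final set: {10, 17, c} (size 3)
y is NOT in the final set.

Answer: no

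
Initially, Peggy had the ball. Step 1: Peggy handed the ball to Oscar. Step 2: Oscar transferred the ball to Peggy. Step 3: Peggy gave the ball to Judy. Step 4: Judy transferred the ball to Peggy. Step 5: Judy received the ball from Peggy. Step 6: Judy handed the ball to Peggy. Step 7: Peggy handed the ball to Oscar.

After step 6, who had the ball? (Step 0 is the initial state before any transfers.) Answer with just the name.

Tracking the ball holder through step 6:
After step 0 (start): Peggy
After step 1: Oscar
After step 2: Peggy
After step 3: Judy
After step 4: Peggy
After step 5: Judy
After step 6: Peggy

At step 6, the holder is Peggy.

Answer: Peggy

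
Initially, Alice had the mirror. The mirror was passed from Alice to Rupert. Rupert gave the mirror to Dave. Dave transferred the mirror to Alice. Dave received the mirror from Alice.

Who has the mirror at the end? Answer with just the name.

Answer: Dave

Derivation:
Tracking the mirror through each event:
Start: Alice has the mirror.
After event 1: Rupert has the mirror.
After event 2: Dave has the mirror.
After event 3: Alice has the mirror.
After event 4: Dave has the mirror.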